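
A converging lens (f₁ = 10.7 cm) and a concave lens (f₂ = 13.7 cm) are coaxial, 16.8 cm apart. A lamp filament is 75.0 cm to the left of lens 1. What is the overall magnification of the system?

Lens 1: 1/d_i1 = 1/(10.7) − 1/(75.0) = 0.08012, so d_i1 = 12.48 cm; m₁ = −d_i1/d_o1 = -0.1664.
d_o2 = 16.8 − (12.48) = 4.320 cm.
f₂ = −13.7 cm (diverging).
Lens 2: 1/d_i2 = 1/(-13.7) − 1/(4.320) = -0.3045, so d_i2 = -3.284 cm; m₂ = −d_i2/d_o2 = +0.7603.
m = m₁·m₂ = (-0.1664)(+0.7603) = -0.127.

m = -0.127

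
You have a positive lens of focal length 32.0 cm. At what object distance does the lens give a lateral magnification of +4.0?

m = −d_i/d_o ⇒ d_i = −m·d_o.
1/f = 1/d_o + 1/d_i = 1/d_o − 1/(m·d_o) = (1 − 1/m)/d_o, so d_o = f(1 − 1/m) = (32.00)(1 − 1/(+4.0)) = 24.0 cm.

24.0 cm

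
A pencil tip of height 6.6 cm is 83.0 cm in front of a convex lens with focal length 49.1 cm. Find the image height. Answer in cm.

9.56 cm

1/d_i = 1/f − 1/d_o = 1/(49.10) − 1/(83.0) = 0.008318, so d_i = 120.2 cm.
m = −d_i/d_o = -1.448.
|h_i| = |m|·h_o = 1.448 × 6.6 = 9.56 cm. The image is real, inverted and enlarged, on the far side of the lens.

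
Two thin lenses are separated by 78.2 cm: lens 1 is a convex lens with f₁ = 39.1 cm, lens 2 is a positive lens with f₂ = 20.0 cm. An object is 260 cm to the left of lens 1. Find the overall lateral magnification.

m = +0.291

Lens 1: 1/d_i1 = 1/(39.1) − 1/(260) = 0.02173, so d_i1 = 46.02 cm; m₁ = −d_i1/d_o1 = -0.1770.
d_o2 = 78.2 − (46.02) = 32.18 cm.
Lens 2: 1/d_i2 = 1/(20.0) − 1/(32.18) = 0.01892, so d_i2 = 52.84 cm; m₂ = −d_i2/d_o2 = -1.642.
m = m₁·m₂ = (-0.1770)(-1.642) = +0.291.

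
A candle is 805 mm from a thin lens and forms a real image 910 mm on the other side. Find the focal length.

f = 427 mm (converging)

Real image ⇒ d_i = +910 mm.
1/f = 1/d_o + 1/d_i = 1/(805) + 1/(910) = 0.002341, so f = 427 mm.
Since f is positive, the thin lens is converging.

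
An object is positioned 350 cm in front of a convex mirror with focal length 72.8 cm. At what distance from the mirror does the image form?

60.3 cm

For a convex mirror, f = -72.8 cm.
Mirror equation: 1/d_i = 1/f − 1/d_o = 1/(-72.80) − 1/(350) = -0.01374 − 0.002857 = -0.01659, so d_i = -60.3 cm.
The image is virtual, upright and reduced, behind the mirror.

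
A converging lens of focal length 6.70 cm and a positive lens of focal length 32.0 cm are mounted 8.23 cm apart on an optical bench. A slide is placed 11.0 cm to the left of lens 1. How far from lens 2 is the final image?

Lens 1: 1/d_i1 = 1/f₁ − 1/d_o1 = 1/(6.70) − 1/(11.0) = 0.05834, so d_i1 = 17.14 cm.
The intermediate image is 17.14 cm to the right of lens 1, which lies 8.910 cm to the right of lens 2 — a virtual object — so d_o2 = −8.910 cm.
Lens 2: 1/d_i2 = 1/f₂ − 1/d_o2 = 1/(32.0) − 1/(-8.910) = 0.1435, so d_i2 = 6.97 cm.
The final image is real, 6.97 cm to the right of lens 2 (overall magnification ≈ -1.2).

6.97 cm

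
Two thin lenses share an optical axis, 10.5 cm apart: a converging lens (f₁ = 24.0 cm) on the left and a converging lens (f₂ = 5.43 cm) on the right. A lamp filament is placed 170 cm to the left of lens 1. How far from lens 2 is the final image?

Lens 1: 1/d_i1 = 1/f₁ − 1/d_o1 = 1/(24.0) − 1/(170) = 0.03578, so d_i1 = 27.95 cm.
The intermediate image is 27.95 cm to the right of lens 1, which lies 17.45 cm to the right of lens 2 — a virtual object — so d_o2 = −17.45 cm.
Lens 2: 1/d_i2 = 1/f₂ − 1/d_o2 = 1/(5.43) − 1/(-17.45) = 0.2415, so d_i2 = 4.14 cm.
The final image is real, 4.14 cm to the right of lens 2 (overall magnification ≈ -0.039).

4.14 cm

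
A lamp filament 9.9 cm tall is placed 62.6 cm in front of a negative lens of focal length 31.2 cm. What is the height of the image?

For a negative lens, f = -31.2 cm.
1/d_i = 1/f − 1/d_o = 1/(-31.20) − 1/(62.6) = -0.04803, so d_i = -20.82 cm.
m = −d_i/d_o = +0.3326.
|h_i| = |m|·h_o = 0.3326 × 9.9 = 3.29 cm. The image is virtual, upright and reduced, on the same side as the object.

3.29 cm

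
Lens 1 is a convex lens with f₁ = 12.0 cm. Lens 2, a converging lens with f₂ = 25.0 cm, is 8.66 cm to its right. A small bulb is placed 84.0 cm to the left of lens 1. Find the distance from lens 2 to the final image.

4.40 cm

Lens 1: 1/d_i1 = 1/f₁ − 1/d_o1 = 1/(12.0) − 1/(84.0) = 0.07143, so d_i1 = 14.00 cm.
The intermediate image is 14.00 cm to the right of lens 1, which lies 5.340 cm to the right of lens 2 — a virtual object — so d_o2 = −5.340 cm.
Lens 2: 1/d_i2 = 1/f₂ − 1/d_o2 = 1/(25.0) − 1/(-5.340) = 0.2273, so d_i2 = 4.40 cm.
The final image is real, 4.40 cm to the right of lens 2 (overall magnification ≈ -0.14).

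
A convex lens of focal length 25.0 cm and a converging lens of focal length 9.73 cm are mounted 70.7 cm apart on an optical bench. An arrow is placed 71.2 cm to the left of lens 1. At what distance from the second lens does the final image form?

13.9 cm

Lens 1: 1/d_i1 = 1/f₁ − 1/d_o1 = 1/(25.0) − 1/(71.2) = 0.02596, so d_i1 = 38.53 cm.
The intermediate image is 38.53 cm to the right of lens 1, which is 70.7 − (38.53) = 32.17 cm to the left of lens 2, so d_o2 = +32.17 cm.
Lens 2: 1/d_i2 = 1/f₂ − 1/d_o2 = 1/(9.73) − 1/(32.17) = 0.07169, so d_i2 = 13.9 cm.
The final image is real, 13.9 cm to the right of lens 2 (overall magnification ≈ 0.23).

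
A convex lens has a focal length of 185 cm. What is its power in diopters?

P = +0.541 D

f = 185 cm = 1.85 m.
P = 1/f = 1/(1.85 m) = +0.541 D.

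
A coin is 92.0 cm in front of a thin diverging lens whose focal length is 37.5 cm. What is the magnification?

m = +0.290

For a diverging lens, f = -37.5 cm.
1/d_i = 1/f − 1/d_o = 1/(-37.50) − 1/(92.0) = -0.03754, so d_i = -26.64 cm.
m = −d_i/d_o = −(-26.64)/(92.0) = +0.290.
The image is virtual, upright and reduced, on the same side as the object.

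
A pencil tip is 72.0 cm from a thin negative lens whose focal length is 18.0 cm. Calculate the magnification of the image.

m = +0.200

For a negative lens, f = -18.0 cm.
1/d_i = 1/f − 1/d_o = 1/(-18.00) − 1/(72.0) = -0.06944, so d_i = -14.40 cm.
m = −d_i/d_o = −(-14.40)/(72.0) = +0.200.
The image is virtual, upright and reduced, on the same side as the object.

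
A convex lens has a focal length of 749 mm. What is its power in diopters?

f = 74.9 cm = 0.749 m.
P = 1/f = 1/(0.749 m) = +1.34 D.

P = +1.34 D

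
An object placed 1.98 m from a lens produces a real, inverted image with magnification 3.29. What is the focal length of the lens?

f = 1.52 m (converging)

m = −d_i/d_o ⇒ d_i = −m·d_o = −(-3.29)·(1.98) = 6.514 m.
1/f = 1/d_o + 1/d_i = 1/(1.98) + 1/(6.514) = 0.6586, so f = 1.52 m.
Since f is positive, the lens is converging.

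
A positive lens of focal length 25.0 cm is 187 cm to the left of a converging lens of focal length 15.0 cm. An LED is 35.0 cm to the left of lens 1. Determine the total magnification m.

Lens 1: 1/d_i1 = 1/(25.0) − 1/(35.0) = 0.01143, so d_i1 = 87.50 cm; m₁ = −d_i1/d_o1 = -2.500.
d_o2 = 187 − (87.50) = 99.50 cm.
Lens 2: 1/d_i2 = 1/(15.0) − 1/(99.50) = 0.05662, so d_i2 = 17.66 cm; m₂ = −d_i2/d_o2 = -0.1775.
m = m₁·m₂ = (-2.500)(-0.1775) = +0.444.

m = +0.444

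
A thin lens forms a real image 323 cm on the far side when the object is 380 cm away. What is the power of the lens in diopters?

P = +0.573 D

d_i = +323 cm.
1/f = 1/d_o + 1/d_i = 1/(380) + 1/(323) = 0.005728 cm⁻¹.
f = 174.6 cm = 1.746 m, so P = 1/f = +0.573 D.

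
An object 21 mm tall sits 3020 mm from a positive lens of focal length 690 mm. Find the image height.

6.22 mm

1/d_i = 1/f − 1/d_o = 1/(690.0) − 1/(3020) = 0.001118, so d_i = 894.3 mm.
m = −d_i/d_o = -0.2961.
|h_i| = |m|·h_o = 0.2961 × 21 = 6.22 mm. The image is real, inverted and reduced, on the far side of the lens.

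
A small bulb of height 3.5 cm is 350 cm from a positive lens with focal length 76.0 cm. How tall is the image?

1/d_i = 1/f − 1/d_o = 1/(76.00) − 1/(350) = 0.01030, so d_i = 97.08 cm.
m = −d_i/d_o = -0.2774.
|h_i| = |m|·h_o = 0.2774 × 3.5 = 0.971 cm. The image is real, inverted and reduced, on the far side of the lens.

0.971 cm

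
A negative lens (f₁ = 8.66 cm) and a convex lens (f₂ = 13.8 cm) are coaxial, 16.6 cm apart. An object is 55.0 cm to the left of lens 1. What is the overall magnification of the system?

m = -0.183

f₁ = −8.66 cm (diverging).
Lens 1: 1/d_i1 = 1/(-8.66) − 1/(55.0) = -0.1337, so d_i1 = -7.482 cm; m₁ = −d_i1/d_o1 = +0.1360.
d_o2 = 16.6 − (-7.482) = 24.08 cm.
Lens 2: 1/d_i2 = 1/(13.8) − 1/(24.08) = 0.03094, so d_i2 = 32.33 cm; m₂ = −d_i2/d_o2 = -1.342.
m = m₁·m₂ = (+0.1360)(-1.342) = -0.183.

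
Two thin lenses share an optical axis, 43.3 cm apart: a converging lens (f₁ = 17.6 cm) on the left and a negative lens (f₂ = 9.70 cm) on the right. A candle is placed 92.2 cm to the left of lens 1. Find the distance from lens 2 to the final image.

6.69 cm

Lens 1: 1/d_i1 = 1/f₁ − 1/d_o1 = 1/(17.6) − 1/(92.2) = 0.04597, so d_i1 = 21.75 cm.
The intermediate image is 21.75 cm to the right of lens 1, which is 43.3 − (21.75) = 21.55 cm to the left of lens 2, so d_o2 = +21.55 cm.
Lens 2 is diverging, so f₂ = −9.70 cm.
Lens 2: 1/d_i2 = 1/f₂ − 1/d_o2 = 1/(-9.70) − 1/(21.55) = -0.1495, so d_i2 = -6.69 cm.
The final image is virtual, 6.69 cm to the left of lens 2 (overall magnification ≈ -0.073).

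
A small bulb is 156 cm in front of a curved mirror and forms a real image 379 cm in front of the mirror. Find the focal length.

Real image ⇒ d_i = +379 cm.
1/f = 1/d_o + 1/d_i = 1/(156) + 1/(379) = 0.009049, so f = 111 cm.
Since f is positive, the curved mirror is concave.

f = 111 cm (concave)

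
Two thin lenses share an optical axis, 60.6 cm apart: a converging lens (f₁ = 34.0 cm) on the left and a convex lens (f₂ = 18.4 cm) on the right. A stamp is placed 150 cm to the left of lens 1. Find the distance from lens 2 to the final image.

173 cm

Lens 1: 1/d_i1 = 1/f₁ − 1/d_o1 = 1/(34.0) − 1/(150) = 0.02275, so d_i1 = 43.97 cm.
The intermediate image is 43.97 cm to the right of lens 1, which is 60.6 − (43.97) = 16.63 cm to the left of lens 2, so d_o2 = +16.63 cm.
Lens 2: 1/d_i2 = 1/f₂ − 1/d_o2 = 1/(18.4) − 1/(16.63) = -0.005784, so d_i2 = -173 cm.
The final image is virtual, 173 cm to the left of lens 2 (overall magnification ≈ -3.1).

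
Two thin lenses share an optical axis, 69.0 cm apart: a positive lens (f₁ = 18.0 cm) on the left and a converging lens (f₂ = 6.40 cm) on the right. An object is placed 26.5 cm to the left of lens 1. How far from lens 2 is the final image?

Lens 1: 1/d_i1 = 1/f₁ − 1/d_o1 = 1/(18.0) − 1/(26.5) = 0.01782, so d_i1 = 56.12 cm.
The intermediate image is 56.12 cm to the right of lens 1, which is 69.0 − (56.12) = 12.88 cm to the left of lens 2, so d_o2 = +12.88 cm.
Lens 2: 1/d_i2 = 1/f₂ − 1/d_o2 = 1/(6.40) − 1/(12.88) = 0.07861, so d_i2 = 12.7 cm.
The final image is real, 12.7 cm to the right of lens 2 (overall magnification ≈ 2.1).

12.7 cm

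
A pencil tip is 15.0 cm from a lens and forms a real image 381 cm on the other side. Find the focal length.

f = 14.4 cm (converging)

Real image ⇒ d_i = +381 cm.
1/f = 1/d_o + 1/d_i = 1/(15.0) + 1/(381) = 0.06929, so f = 14.4 cm.
Since f is positive, the lens is converging.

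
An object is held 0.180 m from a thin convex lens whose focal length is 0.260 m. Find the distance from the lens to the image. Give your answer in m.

Thin-lens equation: 1/v = 1/f − 1/u = 1/(0.2600) − 1/(0.180) = 3.846 − 5.556 = -1.709, so v = -0.585 m.
The image is virtual, upright and enlarged, on the same side as the object.

0.585 m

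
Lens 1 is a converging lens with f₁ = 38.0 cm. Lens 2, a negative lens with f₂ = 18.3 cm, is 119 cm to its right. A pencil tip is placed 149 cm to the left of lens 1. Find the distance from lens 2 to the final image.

14.4 cm

Lens 1: 1/d_i1 = 1/f₁ − 1/d_o1 = 1/(38.0) − 1/(149) = 0.01960, so d_i1 = 51.01 cm.
The intermediate image is 51.01 cm to the right of lens 1, which is 119 − (51.01) = 67.99 cm to the left of lens 2, so d_o2 = +67.99 cm.
Lens 2 is diverging, so f₂ = −18.3 cm.
Lens 2: 1/d_i2 = 1/f₂ − 1/d_o2 = 1/(-18.3) − 1/(67.99) = -0.06935, so d_i2 = -14.4 cm.
The final image is virtual, 14.4 cm to the left of lens 2 (overall magnification ≈ -0.073).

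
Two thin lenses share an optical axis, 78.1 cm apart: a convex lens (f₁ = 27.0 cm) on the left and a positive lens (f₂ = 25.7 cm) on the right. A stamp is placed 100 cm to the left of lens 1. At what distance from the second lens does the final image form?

68.6 cm

Lens 1: 1/d_i1 = 1/f₁ − 1/d_o1 = 1/(27.0) − 1/(100) = 0.02704, so d_i1 = 36.99 cm.
The intermediate image is 36.99 cm to the right of lens 1, which is 78.1 − (36.99) = 41.11 cm to the left of lens 2, so d_o2 = +41.11 cm.
Lens 2: 1/d_i2 = 1/f₂ − 1/d_o2 = 1/(25.7) − 1/(41.11) = 0.01459, so d_i2 = 68.6 cm.
The final image is real, 68.6 cm to the right of lens 2 (overall magnification ≈ 0.62).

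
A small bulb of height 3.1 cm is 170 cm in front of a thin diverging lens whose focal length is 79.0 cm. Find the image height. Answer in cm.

0.984 cm

For a diverging lens, f = -79.0 cm.
1/d_i = 1/f − 1/d_o = 1/(-79.00) − 1/(170) = -0.01854, so d_i = -53.94 cm.
m = −d_i/d_o = +0.3173.
|h_i| = |m|·h_o = 0.3173 × 3.1 = 0.984 cm. The image is virtual, upright and reduced, on the same side as the object.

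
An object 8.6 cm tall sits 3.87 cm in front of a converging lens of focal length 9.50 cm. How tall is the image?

14.5 cm

1/d_i = 1/f − 1/d_o = 1/(9.500) − 1/(3.87) = -0.1531, so d_i = -6.530 cm.
m = −d_i/d_o = +1.687.
|h_i| = |m|·h_o = 1.687 × 8.6 = 14.5 cm. The image is virtual, upright and enlarged, on the same side as the object.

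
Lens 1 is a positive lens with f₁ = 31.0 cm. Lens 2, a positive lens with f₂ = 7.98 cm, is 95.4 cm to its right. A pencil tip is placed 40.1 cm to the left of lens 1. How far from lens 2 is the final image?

Lens 1: 1/d_i1 = 1/f₁ − 1/d_o1 = 1/(31.0) − 1/(40.1) = 0.007320, so d_i1 = 136.6 cm.
The intermediate image is 136.6 cm to the right of lens 1, which lies 41.20 cm to the right of lens 2 — a virtual object — so d_o2 = −41.20 cm.
Lens 2: 1/d_i2 = 1/f₂ − 1/d_o2 = 1/(7.98) − 1/(-41.20) = 0.1496, so d_i2 = 6.69 cm.
The final image is real, 6.69 cm to the right of lens 2 (overall magnification ≈ -0.55).

6.69 cm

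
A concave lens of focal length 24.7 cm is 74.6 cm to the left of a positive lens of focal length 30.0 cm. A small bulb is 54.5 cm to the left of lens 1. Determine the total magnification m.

f₁ = −24.7 cm (diverging).
Lens 1: 1/d_i1 = 1/(-24.7) − 1/(54.5) = -0.05883, so d_i1 = -17.00 cm; m₁ = −d_i1/d_o1 = +0.3119.
d_o2 = 74.6 − (-17.00) = 91.60 cm.
Lens 2: 1/d_i2 = 1/(30.0) − 1/(91.60) = 0.02242, so d_i2 = 44.61 cm; m₂ = −d_i2/d_o2 = -0.4870.
m = m₁·m₂ = (+0.3119)(-0.4870) = -0.152.

m = -0.152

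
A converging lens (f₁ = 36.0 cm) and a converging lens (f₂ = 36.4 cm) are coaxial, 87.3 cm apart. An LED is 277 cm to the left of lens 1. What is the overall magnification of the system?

Lens 1: 1/d_i1 = 1/(36.0) − 1/(277) = 0.02417, so d_i1 = 41.38 cm; m₁ = −d_i1/d_o1 = -0.1494.
d_o2 = 87.3 − (41.38) = 45.92 cm.
Lens 2: 1/d_i2 = 1/(36.4) − 1/(45.92) = 0.005696, so d_i2 = 175.6 cm; m₂ = −d_i2/d_o2 = -3.824.
m = m₁·m₂ = (-0.1494)(-3.824) = +0.571.

m = +0.571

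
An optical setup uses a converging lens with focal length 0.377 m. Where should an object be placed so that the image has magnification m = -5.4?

m = −d_i/d_o ⇒ d_i = −m·d_o.
1/f = 1/d_o + 1/d_i = 1/d_o − 1/(m·d_o) = (1 − 1/m)/d_o, so d_o = f(1 − 1/m) = (0.3770)(1 − 1/(-5.4)) = 0.447 m.

0.447 m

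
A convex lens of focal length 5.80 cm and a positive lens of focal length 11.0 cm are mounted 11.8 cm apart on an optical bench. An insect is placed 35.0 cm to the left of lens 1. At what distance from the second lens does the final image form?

8.67 cm

Lens 1: 1/d_i1 = 1/f₁ − 1/d_o1 = 1/(5.80) − 1/(35.0) = 0.1438, so d_i1 = 6.952 cm.
The intermediate image is 6.952 cm to the right of lens 1, which is 11.8 − (6.952) = 4.848 cm to the left of lens 2, so d_o2 = +4.848 cm.
Lens 2: 1/d_i2 = 1/f₂ − 1/d_o2 = 1/(11.0) − 1/(4.848) = -0.1154, so d_i2 = -8.67 cm.
The final image is virtual, 8.67 cm to the left of lens 2 (overall magnification ≈ -0.36).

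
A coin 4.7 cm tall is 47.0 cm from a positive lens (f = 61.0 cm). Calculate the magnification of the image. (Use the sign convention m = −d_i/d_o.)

1/d_i = 1/f − 1/d_o = 1/(61.00) − 1/(47.0) = -0.004883, so d_i = -204.8 cm.
m = −d_i/d_o = −(-204.8)/(47.0) = +4.36.
The image is virtual, upright and enlarged, on the same side as the object.

m = +4.36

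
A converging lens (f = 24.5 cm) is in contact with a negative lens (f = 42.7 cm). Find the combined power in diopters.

P₁ = 1/f₁ = 1/(0.245 m) = +4.082 D; P₂ = 1/f₂ = 1/(-0.427 m) = -2.342 D.
For thin lenses in contact, P = P₁ + P₂ = (+4.082) + (-2.342) = +1.74 D.

P = +1.74 D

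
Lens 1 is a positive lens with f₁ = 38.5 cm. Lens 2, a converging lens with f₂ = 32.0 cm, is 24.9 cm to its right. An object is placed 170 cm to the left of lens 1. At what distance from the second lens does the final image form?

14.0 cm

Lens 1: 1/d_i1 = 1/f₁ − 1/d_o1 = 1/(38.5) − 1/(170) = 0.02009, so d_i1 = 49.77 cm.
The intermediate image is 49.77 cm to the right of lens 1, which lies 24.87 cm to the right of lens 2 — a virtual object — so d_o2 = −24.87 cm.
Lens 2: 1/d_i2 = 1/f₂ − 1/d_o2 = 1/(32.0) − 1/(-24.87) = 0.07146, so d_i2 = 14.0 cm.
The final image is real, 14.0 cm to the right of lens 2 (overall magnification ≈ -0.16).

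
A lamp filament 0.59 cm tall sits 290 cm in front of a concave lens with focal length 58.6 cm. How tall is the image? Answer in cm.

0.0992 cm

For a concave lens, f = -58.6 cm.
1/d_i = 1/f − 1/d_o = 1/(-58.60) − 1/(290) = -0.02051, so d_i = -48.75 cm.
m = −d_i/d_o = +0.1681.
|h_i| = |m|·h_o = 0.1681 × 0.59 = 0.0992 cm. The image is virtual, upright and reduced, on the same side as the object.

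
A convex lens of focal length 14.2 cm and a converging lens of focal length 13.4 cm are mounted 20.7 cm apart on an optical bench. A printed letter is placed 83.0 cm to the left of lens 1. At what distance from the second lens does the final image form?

4.87 cm

Lens 1: 1/d_i1 = 1/f₁ − 1/d_o1 = 1/(14.2) − 1/(83.0) = 0.05837, so d_i1 = 17.13 cm.
The intermediate image is 17.13 cm to the right of lens 1, which is 20.7 − (17.13) = 3.570 cm to the left of lens 2, so d_o2 = +3.570 cm.
Lens 2: 1/d_i2 = 1/f₂ − 1/d_o2 = 1/(13.4) − 1/(3.570) = -0.2055, so d_i2 = -4.87 cm.
The final image is virtual, 4.87 cm to the left of lens 2 (overall magnification ≈ -0.28).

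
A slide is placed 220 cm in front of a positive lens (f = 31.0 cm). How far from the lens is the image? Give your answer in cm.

Lens equation: 1/d_i = 1/f − 1/d_o = 1/(31.00) − 1/(220) = 0.03226 − 0.004545 = 0.02771, so d_i = 36.1 cm.
The image is real, inverted and reduced, on the far side of the lens.

36.1 cm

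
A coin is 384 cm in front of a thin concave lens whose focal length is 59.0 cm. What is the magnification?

For a concave lens, f = -59.0 cm.
1/d_i = 1/f − 1/d_o = 1/(-59.00) − 1/(384) = -0.01955, so d_i = -51.14 cm.
m = −d_i/d_o = −(-51.14)/(384) = +0.133.
The image is virtual, upright and reduced, on the same side as the object.

m = +0.133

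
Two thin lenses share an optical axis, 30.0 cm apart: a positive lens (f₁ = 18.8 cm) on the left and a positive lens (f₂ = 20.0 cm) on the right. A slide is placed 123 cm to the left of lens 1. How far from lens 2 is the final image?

12.8 cm

Lens 1: 1/d_i1 = 1/f₁ − 1/d_o1 = 1/(18.8) − 1/(123) = 0.04506, so d_i1 = 22.19 cm.
The intermediate image is 22.19 cm to the right of lens 1, which is 30.0 − (22.19) = 7.810 cm to the left of lens 2, so d_o2 = +7.810 cm.
Lens 2: 1/d_i2 = 1/f₂ − 1/d_o2 = 1/(20.0) − 1/(7.810) = -0.07804, so d_i2 = -12.8 cm.
The final image is virtual, 12.8 cm to the left of lens 2 (overall magnification ≈ -0.30).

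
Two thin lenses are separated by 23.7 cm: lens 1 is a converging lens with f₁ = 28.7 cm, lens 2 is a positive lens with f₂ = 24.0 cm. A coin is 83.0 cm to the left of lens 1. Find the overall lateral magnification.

m = -0.287

Lens 1: 1/d_i1 = 1/(28.7) − 1/(83.0) = 0.02280, so d_i1 = 43.87 cm; m₁ = −d_i1/d_o1 = -0.5286.
d_o2 = 23.7 − (43.87) = -20.17 cm (virtual object).
Lens 2: 1/d_i2 = 1/(24.0) − 1/(-20.17) = 0.09125, so d_i2 = 10.96 cm; m₂ = −d_i2/d_o2 = +0.5434.
m = m₁·m₂ = (-0.5286)(+0.5434) = -0.287.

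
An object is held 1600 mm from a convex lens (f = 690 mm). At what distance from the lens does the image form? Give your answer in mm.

Lens equation: 1/s_i = 1/f − 1/s_o = 1/(690.0) − 1/(1600) = 0.001449 − 0.0006250 = 0.0008243, so s_i = 1210 mm.
The image is real, inverted and reduced, on the far side of the lens.

1210 mm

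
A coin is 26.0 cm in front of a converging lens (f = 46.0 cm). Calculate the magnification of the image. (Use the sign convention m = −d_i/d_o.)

m = +2.30

1/d_i = 1/f − 1/d_o = 1/(46.00) − 1/(26.0) = -0.01672, so d_i = -59.80 cm.
m = −d_i/d_o = −(-59.80)/(26.0) = +2.30.
The image is virtual, upright and enlarged, on the same side as the object.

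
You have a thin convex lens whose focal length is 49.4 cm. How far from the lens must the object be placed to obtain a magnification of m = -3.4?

m = −d_i/d_o ⇒ d_i = −m·d_o.
1/f = 1/d_o + 1/d_i = 1/d_o − 1/(m·d_o) = (1 − 1/m)/d_o, so d_o = f(1 − 1/m) = (49.40)(1 − 1/(-3.4)) = 63.9 cm.

63.9 cm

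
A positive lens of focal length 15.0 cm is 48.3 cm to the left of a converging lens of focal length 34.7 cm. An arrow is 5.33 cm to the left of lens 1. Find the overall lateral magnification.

Lens 1: 1/d_i1 = 1/(15.0) − 1/(5.33) = -0.1210, so d_i1 = -8.268 cm; m₁ = −d_i1/d_o1 = +1.551.
d_o2 = 48.3 − (-8.268) = 56.57 cm.
Lens 2: 1/d_i2 = 1/(34.7) − 1/(56.57) = 0.01114, so d_i2 = 89.76 cm; m₂ = −d_i2/d_o2 = -1.587.
m = m₁·m₂ = (+1.551)(-1.587) = -2.46.

m = -2.46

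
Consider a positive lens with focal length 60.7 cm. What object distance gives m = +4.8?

m = −d_i/d_o ⇒ d_i = −m·d_o.
1/f = 1/d_o + 1/d_i = 1/d_o − 1/(m·d_o) = (1 − 1/m)/d_o, so d_o = f(1 − 1/m) = (60.70)(1 − 1/(+4.8)) = 48.1 cm.

48.1 cm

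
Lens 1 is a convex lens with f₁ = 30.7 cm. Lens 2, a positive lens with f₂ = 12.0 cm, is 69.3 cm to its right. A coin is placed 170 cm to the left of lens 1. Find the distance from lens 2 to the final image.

Lens 1: 1/d_i1 = 1/f₁ − 1/d_o1 = 1/(30.7) − 1/(170) = 0.02669, so d_i1 = 37.47 cm.
The intermediate image is 37.47 cm to the right of lens 1, which is 69.3 − (37.47) = 31.83 cm to the left of lens 2, so d_o2 = +31.83 cm.
Lens 2: 1/d_i2 = 1/f₂ − 1/d_o2 = 1/(12.0) − 1/(31.83) = 0.05192, so d_i2 = 19.3 cm.
The final image is real, 19.3 cm to the right of lens 2 (overall magnification ≈ 0.13).

19.3 cm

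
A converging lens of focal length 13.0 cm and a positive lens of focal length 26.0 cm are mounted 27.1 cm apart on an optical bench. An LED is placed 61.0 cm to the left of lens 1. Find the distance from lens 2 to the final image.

Lens 1: 1/d_i1 = 1/f₁ − 1/d_o1 = 1/(13.0) − 1/(61.0) = 0.06053, so d_i1 = 16.52 cm.
The intermediate image is 16.52 cm to the right of lens 1, which is 27.1 − (16.52) = 10.58 cm to the left of lens 2, so d_o2 = +10.58 cm.
Lens 2: 1/d_i2 = 1/f₂ − 1/d_o2 = 1/(26.0) − 1/(10.58) = -0.05606, so d_i2 = -17.8 cm.
The final image is virtual, 17.8 cm to the left of lens 2 (overall magnification ≈ -0.46).

17.8 cm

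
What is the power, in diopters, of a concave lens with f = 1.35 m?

P = -0.741 D

For a concave lens, f = −1.35 m.
P = 1/f = 1/(-1.35 m) = -0.741 D.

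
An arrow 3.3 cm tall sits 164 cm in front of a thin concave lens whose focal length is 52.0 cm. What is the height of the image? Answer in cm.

For a concave lens, f = -52.0 cm.
1/d_i = 1/f − 1/d_o = 1/(-52.00) − 1/(164) = -0.02533, so d_i = -39.48 cm.
m = −d_i/d_o = +0.2407.
|h_i| = |m|·h_o = 0.2407 × 3.3 = 0.794 cm. The image is virtual, upright and reduced, on the same side as the object.

0.794 cm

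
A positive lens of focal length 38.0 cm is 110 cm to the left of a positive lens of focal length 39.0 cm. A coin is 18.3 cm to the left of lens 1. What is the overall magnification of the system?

m = -0.708

Lens 1: 1/d_i1 = 1/(38.0) − 1/(18.3) = -0.02833, so d_i1 = -35.30 cm; m₁ = −d_i1/d_o1 = +1.929.
d_o2 = 110 − (-35.30) = 145.3 cm.
Lens 2: 1/d_i2 = 1/(39.0) − 1/(145.3) = 0.01876, so d_i2 = 53.31 cm; m₂ = −d_i2/d_o2 = -0.3669.
m = m₁·m₂ = (+1.929)(-0.3669) = -0.708.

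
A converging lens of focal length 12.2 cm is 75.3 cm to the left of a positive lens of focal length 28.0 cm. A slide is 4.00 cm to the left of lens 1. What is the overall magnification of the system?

Lens 1: 1/d_i1 = 1/(12.2) − 1/(4.00) = -0.1680, so d_i1 = -5.951 cm; m₁ = −d_i1/d_o1 = +1.488.
d_o2 = 75.3 − (-5.951) = 81.25 cm.
Lens 2: 1/d_i2 = 1/(28.0) − 1/(81.25) = 0.02341, so d_i2 = 42.72 cm; m₂ = −d_i2/d_o2 = -0.5258.
m = m₁·m₂ = (+1.488)(-0.5258) = -0.782.

m = -0.782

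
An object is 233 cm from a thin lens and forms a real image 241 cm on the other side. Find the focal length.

f = 118 cm (converging)

Real image ⇒ d_i = +241 cm.
1/f = 1/d_o + 1/d_i = 1/(233) + 1/(241) = 0.008441, so f = 118 cm.
Since f is positive, the thin lens is converging.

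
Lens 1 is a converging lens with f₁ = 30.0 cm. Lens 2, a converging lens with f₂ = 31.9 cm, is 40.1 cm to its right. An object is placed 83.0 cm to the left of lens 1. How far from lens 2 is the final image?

5.66 cm

Lens 1: 1/d_i1 = 1/f₁ − 1/d_o1 = 1/(30.0) − 1/(83.0) = 0.02129, so d_i1 = 46.98 cm.
The intermediate image is 46.98 cm to the right of lens 1, which lies 6.880 cm to the right of lens 2 — a virtual object — so d_o2 = −6.880 cm.
Lens 2: 1/d_i2 = 1/f₂ − 1/d_o2 = 1/(31.9) − 1/(-6.880) = 0.1767, so d_i2 = 5.66 cm.
The final image is real, 5.66 cm to the right of lens 2 (overall magnification ≈ -0.47).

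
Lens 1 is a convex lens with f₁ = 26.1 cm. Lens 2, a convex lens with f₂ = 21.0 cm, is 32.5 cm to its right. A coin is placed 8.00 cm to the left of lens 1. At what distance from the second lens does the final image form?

Lens 1: 1/d_i1 = 1/f₁ − 1/d_o1 = 1/(26.1) − 1/(8.00) = -0.08669, so d_i1 = -11.54 cm.
The intermediate image is 11.54 cm to the left of lens 1 (virtual), which is 32.5 − (-11.54) = 44.04 cm to the left of lens 2, so d_o2 = +44.04 cm.
Lens 2: 1/d_i2 = 1/f₂ − 1/d_o2 = 1/(21.0) − 1/(44.04) = 0.02491, so d_i2 = 40.1 cm.
The final image is real, 40.1 cm to the right of lens 2 (overall magnification ≈ -1.3).

40.1 cm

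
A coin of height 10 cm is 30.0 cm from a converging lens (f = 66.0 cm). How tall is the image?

1/d_i = 1/f − 1/d_o = 1/(66.00) − 1/(30.0) = -0.01818, so d_i = -55.00 cm.
m = −d_i/d_o = +1.833.
|h_i| = |m|·h_o = 1.833 × 10 = 18.3 cm. The image is virtual, upright and enlarged, on the same side as the object.

18.3 cm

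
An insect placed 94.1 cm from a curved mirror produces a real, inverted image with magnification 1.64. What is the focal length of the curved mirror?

f = 58.5 cm (concave)

m = −d_i/d_o ⇒ d_i = −m·d_o = −(-1.64)·(94.1) = 154.3 cm.
1/f = 1/d_o + 1/d_i = 1/(94.1) + 1/(154.3) = 0.01711, so f = 58.5 cm.
Since f is positive, the curved mirror is concave.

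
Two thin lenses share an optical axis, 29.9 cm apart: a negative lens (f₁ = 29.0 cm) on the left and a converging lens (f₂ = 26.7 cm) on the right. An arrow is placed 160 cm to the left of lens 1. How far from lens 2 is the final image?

Lens 1 is diverging, so f₁ = −29.0 cm.
Lens 1: 1/d_i1 = 1/f₁ − 1/d_o1 = 1/(-29.0) − 1/(160) = -0.04073, so d_i1 = -24.55 cm.
The intermediate image is 24.55 cm to the left of lens 1 (virtual), which is 29.9 − (-24.55) = 54.45 cm to the left of lens 2, so d_o2 = +54.45 cm.
Lens 2: 1/d_i2 = 1/f₂ − 1/d_o2 = 1/(26.7) − 1/(54.45) = 0.01909, so d_i2 = 52.4 cm.
The final image is real, 52.4 cm to the right of lens 2 (overall magnification ≈ -0.15).

52.4 cm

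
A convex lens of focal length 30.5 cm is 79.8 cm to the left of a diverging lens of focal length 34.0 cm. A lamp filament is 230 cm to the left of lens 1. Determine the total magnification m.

m = -0.0661

Lens 1: 1/d_i1 = 1/(30.5) − 1/(230) = 0.02844, so d_i1 = 35.16 cm; m₁ = −d_i1/d_o1 = -0.1529.
d_o2 = 79.8 − (35.16) = 44.64 cm.
f₂ = −34.0 cm (diverging).
Lens 2: 1/d_i2 = 1/(-34.0) − 1/(44.64) = -0.05181, so d_i2 = -19.30 cm; m₂ = −d_i2/d_o2 = +0.4323.
m = m₁·m₂ = (-0.1529)(+0.4323) = -0.0661.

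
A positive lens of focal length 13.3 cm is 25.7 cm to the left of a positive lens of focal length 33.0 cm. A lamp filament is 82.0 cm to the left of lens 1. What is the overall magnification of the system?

m = -0.276

Lens 1: 1/d_i1 = 1/(13.3) − 1/(82.0) = 0.06299, so d_i1 = 15.87 cm; m₁ = −d_i1/d_o1 = -0.1935.
d_o2 = 25.7 − (15.87) = 9.830 cm.
Lens 2: 1/d_i2 = 1/(33.0) − 1/(9.830) = -0.07143, so d_i2 = -14.00 cm; m₂ = −d_i2/d_o2 = +1.424.
m = m₁·m₂ = (-0.1935)(+1.424) = -0.276.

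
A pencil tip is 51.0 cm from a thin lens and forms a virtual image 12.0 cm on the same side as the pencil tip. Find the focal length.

f = -15.7 cm (diverging)

Virtual image ⇒ d_i = −12.0 cm.
1/f = 1/d_o + 1/d_i = 1/(51.0) + 1/(-12.0) = -0.06373, so f = -15.7 cm.
Since f is negative, the thin lens is diverging.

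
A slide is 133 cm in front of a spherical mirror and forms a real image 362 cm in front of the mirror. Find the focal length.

Real image ⇒ d_i = +362 cm.
1/f = 1/d_o + 1/d_i = 1/(133) + 1/(362) = 0.01028, so f = 97.3 cm.
Since f is positive, the spherical mirror is concave.

f = 97.3 cm (concave)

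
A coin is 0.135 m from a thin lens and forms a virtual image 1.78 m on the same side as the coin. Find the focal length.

Virtual image ⇒ d_i = −1.78 m.
1/f = 1/d_o + 1/d_i = 1/(0.135) + 1/(-1.78) = 6.846, so f = 0.146 m.
Since f is positive, the thin lens is converging.

f = 0.146 m (converging)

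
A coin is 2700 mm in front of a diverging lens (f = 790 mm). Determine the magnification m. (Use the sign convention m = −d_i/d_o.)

m = +0.226

For a diverging lens, f = -790 mm.
1/d_i = 1/f − 1/d_o = 1/(-790.0) − 1/(2700) = -0.001636, so d_i = -611.2 mm.
m = −d_i/d_o = −(-611.2)/(2700) = +0.226.
The image is virtual, upright and reduced, on the same side as the object.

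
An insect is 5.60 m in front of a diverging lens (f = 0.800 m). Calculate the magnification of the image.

m = +0.125

For a diverging lens, f = -0.800 m.
1/d_i = 1/f − 1/d_o = 1/(-0.8000) − 1/(5.60) = -1.429, so d_i = -0.7000 m.
m = −d_i/d_o = −(-0.7000)/(5.60) = +0.125.
The image is virtual, upright and reduced, on the same side as the object.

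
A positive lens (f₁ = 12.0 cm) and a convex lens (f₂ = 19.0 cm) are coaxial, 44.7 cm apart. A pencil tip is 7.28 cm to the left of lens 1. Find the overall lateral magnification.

Lens 1: 1/d_i1 = 1/(12.0) − 1/(7.28) = -0.05403, so d_i1 = -18.51 cm; m₁ = −d_i1/d_o1 = +2.543.
d_o2 = 44.7 − (-18.51) = 63.21 cm.
Lens 2: 1/d_i2 = 1/(19.0) − 1/(63.21) = 0.03681, so d_i2 = 27.17 cm; m₂ = −d_i2/d_o2 = -0.4298.
m = m₁·m₂ = (+2.543)(-0.4298) = -1.09.

m = -1.09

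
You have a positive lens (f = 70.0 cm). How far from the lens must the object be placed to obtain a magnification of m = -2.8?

m = −d_i/d_o ⇒ d_i = −m·d_o.
1/f = 1/d_o + 1/d_i = 1/d_o − 1/(m·d_o) = (1 − 1/m)/d_o, so d_o = f(1 − 1/m) = (70.00)(1 − 1/(-2.8)) = 95.0 cm.

95.0 cm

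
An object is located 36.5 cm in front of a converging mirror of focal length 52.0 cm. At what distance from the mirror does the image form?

Mirror equation: 1/v = 1/f − 1/u = 1/(52.00) − 1/(36.5) = 0.01923 − 0.02740 = -0.008166, so v = -122 cm.
The image is virtual, upright and enlarged, behind the mirror.

122 cm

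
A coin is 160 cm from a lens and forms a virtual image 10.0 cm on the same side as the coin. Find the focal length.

f = -10.7 cm (diverging)

Virtual image ⇒ d_i = −10.0 cm.
1/f = 1/d_o + 1/d_i = 1/(160) + 1/(-10.0) = -0.09375, so f = -10.7 cm.
Since f is negative, the lens is diverging.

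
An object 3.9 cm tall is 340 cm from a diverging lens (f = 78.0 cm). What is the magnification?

For a diverging lens, f = -78.0 cm.
1/d_i = 1/f − 1/d_o = 1/(-78.00) − 1/(340) = -0.01576, so d_i = -63.44 cm.
m = −d_i/d_o = −(-63.44)/(340) = +0.187.
The image is virtual, upright and reduced, on the same side as the object.

m = +0.187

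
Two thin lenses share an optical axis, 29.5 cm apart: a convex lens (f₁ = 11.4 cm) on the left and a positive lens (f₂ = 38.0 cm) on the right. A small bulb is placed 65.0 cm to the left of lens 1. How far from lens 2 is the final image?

26.7 cm

Lens 1: 1/d_i1 = 1/f₁ − 1/d_o1 = 1/(11.4) − 1/(65.0) = 0.07233, so d_i1 = 13.82 cm.
The intermediate image is 13.82 cm to the right of lens 1, which is 29.5 − (13.82) = 15.68 cm to the left of lens 2, so d_o2 = +15.68 cm.
Lens 2: 1/d_i2 = 1/f₂ − 1/d_o2 = 1/(38.0) − 1/(15.68) = -0.03746, so d_i2 = -26.7 cm.
The final image is virtual, 26.7 cm to the left of lens 2 (overall magnification ≈ -0.36).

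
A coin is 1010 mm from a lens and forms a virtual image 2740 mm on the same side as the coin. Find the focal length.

Virtual image ⇒ d_i = −2740 mm.
1/f = 1/d_o + 1/d_i = 1/(1010) + 1/(-2740) = 0.0006251, so f = 1600 mm.
Since f is positive, the lens is converging.

f = 1600 mm (converging)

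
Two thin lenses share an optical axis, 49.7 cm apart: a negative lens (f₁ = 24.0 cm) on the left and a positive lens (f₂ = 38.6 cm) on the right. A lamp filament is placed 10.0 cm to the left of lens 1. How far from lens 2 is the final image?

Lens 1 is diverging, so f₁ = −24.0 cm.
Lens 1: 1/d_i1 = 1/f₁ − 1/d_o1 = 1/(-24.0) − 1/(10.0) = -0.1417, so d_i1 = -7.059 cm.
The intermediate image is 7.059 cm to the left of lens 1 (virtual), which is 49.7 − (-7.059) = 56.76 cm to the left of lens 2, so d_o2 = +56.76 cm.
Lens 2: 1/d_i2 = 1/f₂ − 1/d_o2 = 1/(38.6) − 1/(56.76) = 0.008289, so d_i2 = 121 cm.
The final image is real, 121 cm to the right of lens 2 (overall magnification ≈ -1.5).

121 cm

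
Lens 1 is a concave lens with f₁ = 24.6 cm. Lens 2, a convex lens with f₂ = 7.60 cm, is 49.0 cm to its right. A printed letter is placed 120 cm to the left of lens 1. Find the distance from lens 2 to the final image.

Lens 1 is diverging, so f₁ = −24.6 cm.
Lens 1: 1/d_i1 = 1/f₁ − 1/d_o1 = 1/(-24.6) − 1/(120) = -0.04898, so d_i1 = -20.41 cm.
The intermediate image is 20.41 cm to the left of lens 1 (virtual), which is 49.0 − (-20.41) = 69.41 cm to the left of lens 2, so d_o2 = +69.41 cm.
Lens 2: 1/d_i2 = 1/f₂ − 1/d_o2 = 1/(7.60) − 1/(69.41) = 0.1172, so d_i2 = 8.53 cm.
The final image is real, 8.53 cm to the right of lens 2 (overall magnification ≈ -0.021).

8.53 cm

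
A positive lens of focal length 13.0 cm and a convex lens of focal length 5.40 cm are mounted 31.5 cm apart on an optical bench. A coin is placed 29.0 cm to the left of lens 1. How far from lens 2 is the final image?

16.9 cm

Lens 1: 1/d_i1 = 1/f₁ − 1/d_o1 = 1/(13.0) − 1/(29.0) = 0.04244, so d_i1 = 23.56 cm.
The intermediate image is 23.56 cm to the right of lens 1, which is 31.5 − (23.56) = 7.940 cm to the left of lens 2, so d_o2 = +7.940 cm.
Lens 2: 1/d_i2 = 1/f₂ − 1/d_o2 = 1/(5.40) − 1/(7.940) = 0.05924, so d_i2 = 16.9 cm.
The final image is real, 16.9 cm to the right of lens 2 (overall magnification ≈ 1.7).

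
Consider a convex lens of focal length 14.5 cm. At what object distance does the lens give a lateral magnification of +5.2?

m = −d_i/d_o ⇒ d_i = −m·d_o.
1/f = 1/d_o + 1/d_i = 1/d_o − 1/(m·d_o) = (1 − 1/m)/d_o, so d_o = f(1 − 1/m) = (14.50)(1 − 1/(+5.2)) = 11.7 cm.

11.7 cm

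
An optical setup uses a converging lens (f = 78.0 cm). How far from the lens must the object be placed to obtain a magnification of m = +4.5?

m = −d_i/d_o ⇒ d_i = −m·d_o.
1/f = 1/d_o + 1/d_i = 1/d_o − 1/(m·d_o) = (1 − 1/m)/d_o, so d_o = f(1 − 1/m) = (78.00)(1 − 1/(+4.5)) = 60.7 cm.

60.7 cm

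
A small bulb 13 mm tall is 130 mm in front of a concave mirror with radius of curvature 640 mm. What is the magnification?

f = R/2 = 640/2 = 320.0 mm.
1/d_i = 1/f − 1/d_o = 1/(320.0) − 1/(130) = -0.004567, so d_i = -218.9 mm.
m = −d_i/d_o = −(-218.9)/(130) = +1.68.
The image is virtual, upright and enlarged, behind the mirror.

m = +1.68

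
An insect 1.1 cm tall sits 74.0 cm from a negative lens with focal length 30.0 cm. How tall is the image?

For a negative lens, f = -30.0 cm.
1/d_i = 1/f − 1/d_o = 1/(-30.00) − 1/(74.0) = -0.04685, so d_i = -21.35 cm.
m = −d_i/d_o = +0.2885.
|h_i| = |m|·h_o = 0.2885 × 1.1 = 0.317 cm. The image is virtual, upright and reduced, on the same side as the object.

0.317 cm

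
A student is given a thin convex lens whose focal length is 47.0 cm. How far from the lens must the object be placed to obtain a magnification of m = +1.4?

m = −d_i/d_o ⇒ d_i = −m·d_o.
1/f = 1/d_o + 1/d_i = 1/d_o − 1/(m·d_o) = (1 − 1/m)/d_o, so d_o = f(1 − 1/m) = (47.00)(1 − 1/(+1.4)) = 13.4 cm.

13.4 cm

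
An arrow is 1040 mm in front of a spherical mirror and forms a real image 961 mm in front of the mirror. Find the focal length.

f = 499 mm (concave)

Real image ⇒ d_i = +961 mm.
1/f = 1/d_o + 1/d_i = 1/(1040) + 1/(961) = 0.002002, so f = 499 mm.
Since f is positive, the spherical mirror is concave.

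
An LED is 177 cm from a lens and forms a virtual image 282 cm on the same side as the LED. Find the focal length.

f = 475 cm (converging)

Virtual image ⇒ d_i = −282 cm.
1/f = 1/d_o + 1/d_i = 1/(177) + 1/(-282) = 0.002104, so f = 475 cm.
Since f is positive, the lens is converging.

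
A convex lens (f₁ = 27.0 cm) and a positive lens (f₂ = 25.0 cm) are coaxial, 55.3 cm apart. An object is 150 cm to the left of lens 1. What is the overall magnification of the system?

Lens 1: 1/d_i1 = 1/(27.0) − 1/(150) = 0.03037, so d_i1 = 32.93 cm; m₁ = −d_i1/d_o1 = -0.2195.
d_o2 = 55.3 − (32.93) = 22.37 cm.
Lens 2: 1/d_i2 = 1/(25.0) − 1/(22.37) = -0.004703, so d_i2 = -212.6 cm; m₂ = −d_i2/d_o2 = +9.506.
m = m₁·m₂ = (-0.2195)(+9.506) = -2.09.

m = -2.09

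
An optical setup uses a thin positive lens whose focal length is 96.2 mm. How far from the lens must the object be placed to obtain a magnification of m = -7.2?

m = −d_i/d_o ⇒ d_i = −m·d_o.
1/f = 1/d_o + 1/d_i = 1/d_o − 1/(m·d_o) = (1 − 1/m)/d_o, so d_o = f(1 − 1/m) = (96.20)(1 − 1/(-7.2)) = 110 mm.

110 mm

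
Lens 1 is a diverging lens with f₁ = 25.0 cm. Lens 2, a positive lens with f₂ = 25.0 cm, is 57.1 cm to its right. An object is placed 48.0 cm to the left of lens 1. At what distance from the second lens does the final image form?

37.9 cm

Lens 1 is diverging, so f₁ = −25.0 cm.
Lens 1: 1/d_i1 = 1/f₁ − 1/d_o1 = 1/(-25.0) − 1/(48.0) = -0.06083, so d_i1 = -16.44 cm.
The intermediate image is 16.44 cm to the left of lens 1 (virtual), which is 57.1 − (-16.44) = 73.54 cm to the left of lens 2, so d_o2 = +73.54 cm.
Lens 2: 1/d_i2 = 1/f₂ − 1/d_o2 = 1/(25.0) − 1/(73.54) = 0.02640, so d_i2 = 37.9 cm.
The final image is real, 37.9 cm to the right of lens 2 (overall magnification ≈ -0.18).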